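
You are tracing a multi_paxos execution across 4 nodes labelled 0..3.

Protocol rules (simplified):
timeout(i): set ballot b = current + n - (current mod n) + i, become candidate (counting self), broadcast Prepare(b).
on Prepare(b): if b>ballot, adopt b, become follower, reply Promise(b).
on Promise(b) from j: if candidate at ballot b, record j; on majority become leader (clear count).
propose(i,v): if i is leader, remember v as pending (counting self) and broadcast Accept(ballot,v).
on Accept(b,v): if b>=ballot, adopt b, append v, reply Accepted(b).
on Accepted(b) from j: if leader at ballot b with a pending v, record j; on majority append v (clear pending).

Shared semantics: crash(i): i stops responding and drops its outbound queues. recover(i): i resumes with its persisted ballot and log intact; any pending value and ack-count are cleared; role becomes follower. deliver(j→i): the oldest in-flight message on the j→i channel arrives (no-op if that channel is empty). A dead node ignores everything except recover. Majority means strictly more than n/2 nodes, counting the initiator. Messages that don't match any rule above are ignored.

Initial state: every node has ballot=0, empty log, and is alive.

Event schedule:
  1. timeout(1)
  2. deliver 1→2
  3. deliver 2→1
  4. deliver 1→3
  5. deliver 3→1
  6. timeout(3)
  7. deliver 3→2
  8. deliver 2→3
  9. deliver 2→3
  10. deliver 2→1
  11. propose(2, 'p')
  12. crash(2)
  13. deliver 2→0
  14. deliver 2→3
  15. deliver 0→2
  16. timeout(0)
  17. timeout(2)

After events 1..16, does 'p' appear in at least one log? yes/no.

no

after 1 — timeout(1): n1:cand/b5/[-]
after 2 — deliver 1→2: n2:foll/b5/[-]
after 3 — deliver 2→1: ·
after 4 — deliver 1→3: n3:foll/b5/[-]
after 5 — deliver 3→1: n1:lead/b5/[-]
after 6 — timeout(3): n3:cand/b11/[-]
after 7 — deliver 3→2: n2:foll/b11/[-]
after 8 — deliver 2→3: ·
after 9 — deliver 2→3: ·
after 10 — deliver 2→1: ·
after 11 — propose(2,'p'): ·
after 12 — crash(2): n2:✗foll/b11/[-]
after 13 — deliver 2→0: ·
after 14 — deliver 2→3: ·
after 15 — deliver 0→2: ·
after 16 — timeout(0): n0:cand/b4/[-]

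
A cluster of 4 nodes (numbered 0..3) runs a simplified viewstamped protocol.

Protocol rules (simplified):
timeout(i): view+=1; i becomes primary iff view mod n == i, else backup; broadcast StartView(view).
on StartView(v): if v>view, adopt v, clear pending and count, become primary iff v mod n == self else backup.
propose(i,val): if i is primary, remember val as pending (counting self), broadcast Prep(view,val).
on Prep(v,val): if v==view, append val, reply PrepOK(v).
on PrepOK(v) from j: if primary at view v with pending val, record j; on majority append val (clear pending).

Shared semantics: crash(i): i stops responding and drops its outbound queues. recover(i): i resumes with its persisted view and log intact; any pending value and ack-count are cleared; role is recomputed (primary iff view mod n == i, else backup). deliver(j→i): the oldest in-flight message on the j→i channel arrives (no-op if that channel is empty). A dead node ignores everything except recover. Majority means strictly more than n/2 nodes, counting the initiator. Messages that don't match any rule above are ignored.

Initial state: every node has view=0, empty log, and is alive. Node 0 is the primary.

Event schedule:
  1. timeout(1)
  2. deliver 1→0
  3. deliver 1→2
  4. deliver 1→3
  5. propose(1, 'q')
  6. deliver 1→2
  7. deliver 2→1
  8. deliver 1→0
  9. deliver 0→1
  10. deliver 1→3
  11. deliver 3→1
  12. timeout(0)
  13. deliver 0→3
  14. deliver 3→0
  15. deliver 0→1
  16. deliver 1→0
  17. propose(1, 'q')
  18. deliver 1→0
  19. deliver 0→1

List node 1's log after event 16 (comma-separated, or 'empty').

q

1. timeout(1):  <1:prim v1 ->
2. deliver 1→0:  <0:back v1 ->
3. deliver 1→2:  <2:back v1 ->
4. deliver 1→3:  <3:back v1 ->
5. propose(1,'q'):  nop
6. deliver 1→2:  <2:back v1 q>
7. deliver 2→1:  nop
8. deliver 1→0:  <0:back v1 q>
9. deliver 0→1:  <1:prim v1 q>
10. deliver 1→3:  <3:back v1 q>
11. deliver 3→1:  nop
12. timeout(0):  <0:back v2 q>
13. deliver 0→3:  <3:back v2 q>
14. deliver 3→0:  nop
15. deliver 0→1:  <1:back v2 q>
16. deliver 1→0:  nop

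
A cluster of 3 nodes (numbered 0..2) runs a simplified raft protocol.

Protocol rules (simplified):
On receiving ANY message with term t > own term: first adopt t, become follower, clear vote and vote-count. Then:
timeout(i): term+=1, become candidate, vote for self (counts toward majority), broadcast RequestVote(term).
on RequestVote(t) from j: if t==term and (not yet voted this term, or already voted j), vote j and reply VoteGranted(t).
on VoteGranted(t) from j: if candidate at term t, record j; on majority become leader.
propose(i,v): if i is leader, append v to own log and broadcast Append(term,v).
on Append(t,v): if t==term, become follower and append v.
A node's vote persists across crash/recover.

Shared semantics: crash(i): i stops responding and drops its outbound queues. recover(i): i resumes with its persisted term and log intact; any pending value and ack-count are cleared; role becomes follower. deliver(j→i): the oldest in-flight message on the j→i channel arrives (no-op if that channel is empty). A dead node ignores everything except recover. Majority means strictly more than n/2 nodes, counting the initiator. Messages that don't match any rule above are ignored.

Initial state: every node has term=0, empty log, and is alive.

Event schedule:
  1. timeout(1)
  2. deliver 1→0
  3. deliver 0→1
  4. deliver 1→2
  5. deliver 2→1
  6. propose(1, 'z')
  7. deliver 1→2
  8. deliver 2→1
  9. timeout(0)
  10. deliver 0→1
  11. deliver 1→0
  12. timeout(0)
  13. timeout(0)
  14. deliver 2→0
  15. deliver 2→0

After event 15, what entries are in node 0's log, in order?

[1] timeout(1) → N1(cand t1 [-])
[2] deliver 1→0 → N0(foll t1 [-])
[3] deliver 0→1 → N1(lead t1 [-])
[4] deliver 1→2 → N2(foll t1 [-])
[5] deliver 2→1 → ∅
[6] propose(1,'z') → N1(lead t1 [z])
[7] deliver 1→2 → N2(foll t1 [z])
[8] deliver 2→1 → ∅
[9] timeout(0) → N0(cand t2 [-])
[10] deliver 0→1 → N1(foll t2 [z])
[11] deliver 1→0 → ∅
[12] timeout(0) → N0(cand t3 [-])
[13] timeout(0) → N0(cand t4 [-])
[14] deliver 2→0 → ∅
[15] deliver 2→0 → ∅

empty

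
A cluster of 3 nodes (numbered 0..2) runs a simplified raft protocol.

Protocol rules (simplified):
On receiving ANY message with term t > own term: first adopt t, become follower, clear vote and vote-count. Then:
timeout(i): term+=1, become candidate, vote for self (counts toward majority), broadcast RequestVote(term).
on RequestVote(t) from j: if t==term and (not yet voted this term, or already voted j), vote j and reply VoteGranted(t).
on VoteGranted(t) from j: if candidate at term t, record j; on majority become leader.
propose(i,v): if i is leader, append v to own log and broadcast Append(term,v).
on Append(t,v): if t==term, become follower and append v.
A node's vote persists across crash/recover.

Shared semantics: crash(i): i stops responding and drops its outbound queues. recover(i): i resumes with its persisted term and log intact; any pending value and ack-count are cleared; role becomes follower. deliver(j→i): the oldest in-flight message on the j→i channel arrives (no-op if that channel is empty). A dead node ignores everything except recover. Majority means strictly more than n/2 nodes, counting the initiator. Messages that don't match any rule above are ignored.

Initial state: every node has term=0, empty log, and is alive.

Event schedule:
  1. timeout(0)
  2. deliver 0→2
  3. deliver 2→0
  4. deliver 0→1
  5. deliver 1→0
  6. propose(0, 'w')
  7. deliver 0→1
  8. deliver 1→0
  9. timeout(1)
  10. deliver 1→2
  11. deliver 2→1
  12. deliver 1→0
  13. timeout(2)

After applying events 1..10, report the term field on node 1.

step 1 timeout(0): 0={cand,t=1,log=-}
step 2 deliver 0→2: 2={foll,t=1,log=-}
step 3 deliver 2→0: 0={lead,t=1,log=-}
step 4 deliver 0→1: 1={foll,t=1,log=-}
step 5 deliver 1→0: —
step 6 propose(0,'w'): 0={lead,t=1,log=w}
step 7 deliver 0→1: 1={foll,t=1,log=w}
step 8 deliver 1→0: —
step 9 timeout(1): 1={cand,t=2,log=w}
step 10 deliver 1→2: 2={foll,t=2,log=-}

2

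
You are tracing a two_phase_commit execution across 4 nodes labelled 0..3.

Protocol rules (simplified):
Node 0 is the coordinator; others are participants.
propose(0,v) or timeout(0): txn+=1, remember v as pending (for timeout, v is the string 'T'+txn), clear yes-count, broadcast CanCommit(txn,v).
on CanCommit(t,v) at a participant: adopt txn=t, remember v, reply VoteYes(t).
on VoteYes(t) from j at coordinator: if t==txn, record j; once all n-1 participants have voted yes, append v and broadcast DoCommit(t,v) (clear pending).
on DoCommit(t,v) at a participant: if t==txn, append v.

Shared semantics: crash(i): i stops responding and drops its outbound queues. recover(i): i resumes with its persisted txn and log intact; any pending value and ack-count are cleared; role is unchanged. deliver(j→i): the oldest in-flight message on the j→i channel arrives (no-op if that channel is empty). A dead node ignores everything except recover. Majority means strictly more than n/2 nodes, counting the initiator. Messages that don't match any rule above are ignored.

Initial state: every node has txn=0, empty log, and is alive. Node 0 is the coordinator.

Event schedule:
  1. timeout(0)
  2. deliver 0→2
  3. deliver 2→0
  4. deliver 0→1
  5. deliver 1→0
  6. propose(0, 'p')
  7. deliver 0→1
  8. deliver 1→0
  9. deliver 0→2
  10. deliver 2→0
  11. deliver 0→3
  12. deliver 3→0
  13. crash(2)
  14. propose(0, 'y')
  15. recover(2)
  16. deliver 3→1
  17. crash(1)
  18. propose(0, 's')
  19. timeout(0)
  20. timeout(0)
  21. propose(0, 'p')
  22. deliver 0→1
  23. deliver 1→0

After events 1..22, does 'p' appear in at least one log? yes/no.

e1 timeout(0): 0[coor,t=1,-]
e2 deliver 0→2: 2[part,t=1,-]
e3 deliver 2→0: ·
e4 deliver 0→1: 1[part,t=1,-]
e5 deliver 1→0: ·
e6 propose(0,'p'): 0[coor,t=2,-]
e7 deliver 0→1: 1[part,t=2,-]
e8 deliver 1→0: ·
e9 deliver 0→2: 2[part,t=2,-]
e10 deliver 2→0: ·
e11 deliver 0→3: 3[part,t=1,-]
e12 deliver 3→0: ·
e13 crash(2): 2[✗part,t=2,-]
e14 propose(0,'y'): 0[coor,t=3,-]
e15 recover(2): 2[part,t=2,-]
e16 deliver 3→1: ·
e17 crash(1): 1[✗part,t=2,-]
e18 propose(0,'s'): 0[coor,t=4,-]
e19 timeout(0): 0[coor,t=5,-]
e20 timeout(0): 0[coor,t=6,-]
e21 propose(0,'p'): 0[coor,t=7,-]
e22 deliver 0→1: ·

no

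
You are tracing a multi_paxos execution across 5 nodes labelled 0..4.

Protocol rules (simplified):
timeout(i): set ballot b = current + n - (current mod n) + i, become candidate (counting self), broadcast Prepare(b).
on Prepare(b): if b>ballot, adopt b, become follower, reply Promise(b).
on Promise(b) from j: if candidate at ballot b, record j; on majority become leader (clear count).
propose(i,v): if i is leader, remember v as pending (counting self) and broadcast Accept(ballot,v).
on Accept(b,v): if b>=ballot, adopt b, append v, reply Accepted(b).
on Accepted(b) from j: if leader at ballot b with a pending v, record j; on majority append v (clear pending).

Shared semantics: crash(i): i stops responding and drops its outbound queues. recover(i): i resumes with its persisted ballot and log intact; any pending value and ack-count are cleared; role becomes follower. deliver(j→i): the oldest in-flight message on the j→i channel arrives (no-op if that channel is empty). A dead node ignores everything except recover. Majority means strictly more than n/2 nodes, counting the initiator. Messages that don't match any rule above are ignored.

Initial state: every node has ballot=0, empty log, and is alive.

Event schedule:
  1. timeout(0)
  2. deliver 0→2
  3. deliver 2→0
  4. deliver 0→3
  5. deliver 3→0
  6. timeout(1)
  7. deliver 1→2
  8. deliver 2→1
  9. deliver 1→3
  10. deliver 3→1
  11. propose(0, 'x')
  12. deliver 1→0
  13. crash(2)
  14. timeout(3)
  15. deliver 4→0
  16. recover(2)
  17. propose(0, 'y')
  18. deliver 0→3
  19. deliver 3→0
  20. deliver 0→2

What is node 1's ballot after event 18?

6

[1] timeout(0) → N0(cand b5 [-])
[2] deliver 0→2 → N2(foll b5 [-])
[3] deliver 2→0 → ∅
[4] deliver 0→3 → N3(foll b5 [-])
[5] deliver 3→0 → N0(lead b5 [-])
[6] timeout(1) → N1(cand b6 [-])
[7] deliver 1→2 → N2(foll b6 [-])
[8] deliver 2→1 → ∅
[9] deliver 1→3 → N3(foll b6 [-])
[10] deliver 3→1 → N1(lead b6 [-])
[11] propose(0,'x') → ∅
[12] deliver 1→0 → N0(foll b6 [-])
[13] crash(2) → N2(✗foll b6 [-])
[14] timeout(3) → N3(cand b13 [-])
[15] deliver 4→0 → ∅
[16] recover(2) → N2(foll b6 [-])
[17] propose(0,'y') → ∅
[18] deliver 0→3 → ∅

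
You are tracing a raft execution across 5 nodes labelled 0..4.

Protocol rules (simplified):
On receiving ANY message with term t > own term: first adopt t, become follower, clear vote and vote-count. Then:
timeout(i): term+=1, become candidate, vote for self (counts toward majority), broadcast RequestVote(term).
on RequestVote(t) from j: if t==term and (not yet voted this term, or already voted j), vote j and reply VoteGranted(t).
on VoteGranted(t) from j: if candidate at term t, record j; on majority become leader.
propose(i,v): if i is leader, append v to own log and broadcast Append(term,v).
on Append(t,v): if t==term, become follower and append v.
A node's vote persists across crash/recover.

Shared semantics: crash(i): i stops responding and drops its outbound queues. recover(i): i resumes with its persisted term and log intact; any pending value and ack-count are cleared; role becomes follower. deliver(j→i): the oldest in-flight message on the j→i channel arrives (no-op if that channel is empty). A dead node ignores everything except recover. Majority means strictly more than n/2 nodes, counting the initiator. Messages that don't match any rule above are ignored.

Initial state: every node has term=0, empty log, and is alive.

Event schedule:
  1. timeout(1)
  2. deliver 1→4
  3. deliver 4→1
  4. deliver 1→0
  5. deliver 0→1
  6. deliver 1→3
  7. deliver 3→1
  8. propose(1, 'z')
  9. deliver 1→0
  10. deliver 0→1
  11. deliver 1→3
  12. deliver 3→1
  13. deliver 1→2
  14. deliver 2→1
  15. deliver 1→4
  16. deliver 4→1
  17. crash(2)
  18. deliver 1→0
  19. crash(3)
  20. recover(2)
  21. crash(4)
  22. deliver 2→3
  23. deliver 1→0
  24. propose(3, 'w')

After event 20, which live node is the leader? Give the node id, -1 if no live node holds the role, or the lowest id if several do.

step 1 timeout(1): 1={cand,t=1,log=-}
step 2 deliver 1→4: 4={foll,t=1,log=-}
step 3 deliver 4→1: —
step 4 deliver 1→0: 0={foll,t=1,log=-}
step 5 deliver 0→1: 1={lead,t=1,log=-}
step 6 deliver 1→3: 3={foll,t=1,log=-}
step 7 deliver 3→1: —
step 8 propose(1,'z'): 1={lead,t=1,log=z}
step 9 deliver 1→0: 0={foll,t=1,log=z}
step 10 deliver 0→1: —
step 11 deliver 1→3: 3={foll,t=1,log=z}
step 12 deliver 3→1: —
step 13 deliver 1→2: 2={foll,t=1,log=-}
step 14 deliver 2→1: —
step 15 deliver 1→4: 4={foll,t=1,log=z}
step 16 deliver 4→1: —
step 17 crash(2): 2={✗foll,t=1,log=-}
step 18 deliver 1→0: —
step 19 crash(3): 3={✗foll,t=1,log=z}
step 20 recover(2): 2={foll,t=1,log=-}

1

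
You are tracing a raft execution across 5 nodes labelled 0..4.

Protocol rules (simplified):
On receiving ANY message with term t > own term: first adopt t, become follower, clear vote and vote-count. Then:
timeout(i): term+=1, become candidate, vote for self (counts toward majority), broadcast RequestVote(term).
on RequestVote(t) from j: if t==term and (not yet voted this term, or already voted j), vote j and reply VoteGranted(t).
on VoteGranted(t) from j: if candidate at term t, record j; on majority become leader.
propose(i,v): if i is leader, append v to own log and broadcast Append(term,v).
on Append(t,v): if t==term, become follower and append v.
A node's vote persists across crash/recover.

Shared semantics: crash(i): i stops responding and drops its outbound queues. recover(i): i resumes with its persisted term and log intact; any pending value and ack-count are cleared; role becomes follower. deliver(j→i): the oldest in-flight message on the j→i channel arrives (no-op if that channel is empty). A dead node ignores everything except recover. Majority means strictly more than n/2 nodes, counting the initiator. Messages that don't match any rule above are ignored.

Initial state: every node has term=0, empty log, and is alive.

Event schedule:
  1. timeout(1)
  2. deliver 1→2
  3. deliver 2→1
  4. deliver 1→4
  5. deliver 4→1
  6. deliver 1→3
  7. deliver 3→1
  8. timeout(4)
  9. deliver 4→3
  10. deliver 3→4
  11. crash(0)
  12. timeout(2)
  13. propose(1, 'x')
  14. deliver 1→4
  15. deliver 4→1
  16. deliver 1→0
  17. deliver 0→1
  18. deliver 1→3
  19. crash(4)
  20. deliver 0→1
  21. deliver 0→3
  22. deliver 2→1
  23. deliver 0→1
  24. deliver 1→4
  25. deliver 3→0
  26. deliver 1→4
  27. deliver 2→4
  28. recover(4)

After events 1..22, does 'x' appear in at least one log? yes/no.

step 1 timeout(1): 1={cand,t=1,log=-}
step 2 deliver 1→2: 2={foll,t=1,log=-}
step 3 deliver 2→1: —
step 4 deliver 1→4: 4={foll,t=1,log=-}
step 5 deliver 4→1: 1={lead,t=1,log=-}
step 6 deliver 1→3: 3={foll,t=1,log=-}
step 7 deliver 3→1: —
step 8 timeout(4): 4={cand,t=2,log=-}
step 9 deliver 4→3: 3={foll,t=2,log=-}
step 10 deliver 3→4: —
step 11 crash(0): 0={✗foll,t=0,log=-}
step 12 timeout(2): 2={cand,t=2,log=-}
step 13 propose(1,'x'): 1={lead,t=1,log=x}
step 14 deliver 1→4: —
step 15 deliver 4→1: 1={foll,t=2,log=x}
step 16 deliver 1→0: —
step 17 deliver 0→1: —
step 18 deliver 1→3: —
step 19 crash(4): 4={✗cand,t=2,log=-}
step 20 deliver 0→1: —
step 21 deliver 0→3: —
step 22 deliver 2→1: —

yes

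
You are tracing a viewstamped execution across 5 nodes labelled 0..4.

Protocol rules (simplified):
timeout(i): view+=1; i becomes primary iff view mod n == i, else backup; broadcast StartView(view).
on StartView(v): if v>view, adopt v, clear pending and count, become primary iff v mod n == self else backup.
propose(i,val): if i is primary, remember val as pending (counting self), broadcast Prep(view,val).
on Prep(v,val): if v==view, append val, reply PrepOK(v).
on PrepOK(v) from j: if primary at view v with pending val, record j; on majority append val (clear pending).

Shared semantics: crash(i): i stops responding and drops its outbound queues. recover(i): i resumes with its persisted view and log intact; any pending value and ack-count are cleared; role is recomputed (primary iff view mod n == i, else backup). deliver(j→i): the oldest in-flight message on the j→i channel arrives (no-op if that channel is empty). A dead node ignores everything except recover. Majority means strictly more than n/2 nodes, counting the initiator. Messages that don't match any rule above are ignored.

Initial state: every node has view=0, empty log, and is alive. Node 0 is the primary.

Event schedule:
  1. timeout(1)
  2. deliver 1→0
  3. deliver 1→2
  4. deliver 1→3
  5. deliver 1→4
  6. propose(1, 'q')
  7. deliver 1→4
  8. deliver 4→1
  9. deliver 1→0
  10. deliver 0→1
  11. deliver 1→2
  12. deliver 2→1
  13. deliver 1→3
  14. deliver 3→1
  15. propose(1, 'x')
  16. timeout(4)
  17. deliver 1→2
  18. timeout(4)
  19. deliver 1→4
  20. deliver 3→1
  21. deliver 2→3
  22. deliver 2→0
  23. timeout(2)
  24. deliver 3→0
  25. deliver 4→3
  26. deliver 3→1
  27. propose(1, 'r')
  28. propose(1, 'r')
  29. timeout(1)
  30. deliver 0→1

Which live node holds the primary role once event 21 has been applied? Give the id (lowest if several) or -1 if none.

[1] timeout(1) → N1(prim v1 [-])
[2] deliver 1→0 → N0(back v1 [-])
[3] deliver 1→2 → N2(back v1 [-])
[4] deliver 1→3 → N3(back v1 [-])
[5] deliver 1→4 → N4(back v1 [-])
[6] propose(1,'q') → ∅
[7] deliver 1→4 → N4(back v1 [q])
[8] deliver 4→1 → ∅
[9] deliver 1→0 → N0(back v1 [q])
[10] deliver 0→1 → N1(prim v1 [q])
[11] deliver 1→2 → N2(back v1 [q])
[12] deliver 2→1 → ∅
[13] deliver 1→3 → N3(back v1 [q])
[14] deliver 3→1 → ∅
[15] propose(1,'x') → ∅
[16] timeout(4) → N4(back v2 [q])
[17] deliver 1→2 → N2(back v1 [q,x])
[18] timeout(4) → N4(back v3 [q])
[19] deliver 1→4 → ∅
[20] deliver 3→1 → ∅
[21] deliver 2→3 → ∅

1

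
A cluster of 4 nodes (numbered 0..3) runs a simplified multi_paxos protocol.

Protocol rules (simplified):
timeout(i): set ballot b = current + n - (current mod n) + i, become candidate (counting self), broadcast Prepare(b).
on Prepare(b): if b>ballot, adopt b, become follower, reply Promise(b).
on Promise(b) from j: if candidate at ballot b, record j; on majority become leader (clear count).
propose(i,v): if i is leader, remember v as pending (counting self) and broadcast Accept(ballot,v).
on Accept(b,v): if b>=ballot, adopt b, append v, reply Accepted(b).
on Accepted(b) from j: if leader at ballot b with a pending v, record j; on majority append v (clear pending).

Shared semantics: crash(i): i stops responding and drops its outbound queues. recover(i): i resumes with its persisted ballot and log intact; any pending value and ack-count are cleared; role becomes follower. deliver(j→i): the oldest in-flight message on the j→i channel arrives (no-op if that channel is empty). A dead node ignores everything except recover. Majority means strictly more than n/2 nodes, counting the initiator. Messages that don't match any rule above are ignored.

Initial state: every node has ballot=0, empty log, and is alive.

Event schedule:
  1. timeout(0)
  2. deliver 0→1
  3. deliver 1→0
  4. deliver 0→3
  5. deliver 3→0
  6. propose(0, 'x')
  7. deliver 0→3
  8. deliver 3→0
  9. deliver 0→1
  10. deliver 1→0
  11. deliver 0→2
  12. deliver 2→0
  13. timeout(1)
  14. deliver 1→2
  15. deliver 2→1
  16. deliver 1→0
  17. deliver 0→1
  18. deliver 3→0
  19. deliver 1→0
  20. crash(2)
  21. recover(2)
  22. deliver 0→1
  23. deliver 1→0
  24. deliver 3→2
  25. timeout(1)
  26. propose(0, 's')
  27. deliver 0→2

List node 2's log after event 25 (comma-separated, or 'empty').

after 1 — timeout(0): n0:cand/b4/[-]
after 2 — deliver 0→1: n1:foll/b4/[-]
after 3 — deliver 1→0: ·
after 4 — deliver 0→3: n3:foll/b4/[-]
after 5 — deliver 3→0: n0:lead/b4/[-]
after 6 — propose(0,'x'): ·
after 7 — deliver 0→3: n3:foll/b4/[x]
after 8 — deliver 3→0: ·
after 9 — deliver 0→1: n1:foll/b4/[x]
after 10 — deliver 1→0: n0:lead/b4/[x]
after 11 — deliver 0→2: n2:foll/b4/[-]
after 12 — deliver 2→0: ·
after 13 — timeout(1): n1:cand/b9/[x]
after 14 — deliver 1→2: n2:foll/b9/[-]
after 15 — deliver 2→1: ·
after 16 — deliver 1→0: n0:foll/b9/[x]
after 17 — deliver 0→1: n1:lead/b9/[x]
after 18 — deliver 3→0: ·
after 19 — deliver 1→0: ·
after 20 — crash(2): n2:✗foll/b9/[-]
after 21 — recover(2): n2:foll/b9/[-]
after 22 — deliver 0→1: ·
after 23 — deliver 1→0: ·
after 24 — deliver 3→2: ·
after 25 — timeout(1): n1:cand/b13/[x]

empty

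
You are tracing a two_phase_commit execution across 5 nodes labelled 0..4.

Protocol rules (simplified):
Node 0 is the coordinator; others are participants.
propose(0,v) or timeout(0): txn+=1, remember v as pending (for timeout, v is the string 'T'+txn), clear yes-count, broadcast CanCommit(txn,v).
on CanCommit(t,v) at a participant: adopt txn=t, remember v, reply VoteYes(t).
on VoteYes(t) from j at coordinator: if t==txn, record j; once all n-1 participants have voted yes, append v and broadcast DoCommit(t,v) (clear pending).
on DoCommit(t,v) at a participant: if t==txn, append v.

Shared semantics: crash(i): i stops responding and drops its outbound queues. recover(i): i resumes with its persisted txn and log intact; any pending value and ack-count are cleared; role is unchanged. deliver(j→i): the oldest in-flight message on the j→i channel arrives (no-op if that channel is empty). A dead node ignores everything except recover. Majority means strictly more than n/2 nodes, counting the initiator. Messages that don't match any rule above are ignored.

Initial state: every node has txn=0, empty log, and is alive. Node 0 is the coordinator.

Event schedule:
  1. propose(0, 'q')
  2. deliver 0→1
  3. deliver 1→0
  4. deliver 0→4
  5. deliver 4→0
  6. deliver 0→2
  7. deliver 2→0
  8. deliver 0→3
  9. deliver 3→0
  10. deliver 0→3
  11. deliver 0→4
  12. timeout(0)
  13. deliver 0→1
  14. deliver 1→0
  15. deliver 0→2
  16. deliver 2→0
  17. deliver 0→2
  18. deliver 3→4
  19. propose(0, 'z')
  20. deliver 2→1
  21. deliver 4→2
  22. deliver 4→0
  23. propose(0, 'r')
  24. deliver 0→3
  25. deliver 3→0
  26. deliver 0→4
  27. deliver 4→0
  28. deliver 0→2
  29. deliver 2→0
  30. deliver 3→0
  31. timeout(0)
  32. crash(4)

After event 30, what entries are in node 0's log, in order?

step 1 propose(0,'q'): 0={coor,t=1,log=-}
step 2 deliver 0→1: 1={part,t=1,log=-}
step 3 deliver 1→0: —
step 4 deliver 0→4: 4={part,t=1,log=-}
step 5 deliver 4→0: —
step 6 deliver 0→2: 2={part,t=1,log=-}
step 7 deliver 2→0: —
step 8 deliver 0→3: 3={part,t=1,log=-}
step 9 deliver 3→0: 0={coor,t=1,log=q}
step 10 deliver 0→3: 3={part,t=1,log=q}
step 11 deliver 0→4: 4={part,t=1,log=q}
step 12 timeout(0): 0={coor,t=2,log=q}
step 13 deliver 0→1: 1={part,t=1,log=q}
step 14 deliver 1→0: —
step 15 deliver 0→2: 2={part,t=1,log=q}
step 16 deliver 2→0: —
step 17 deliver 0→2: 2={part,t=2,log=q}
step 18 deliver 3→4: —
step 19 propose(0,'z'): 0={coor,t=3,log=q}
step 20 deliver 2→1: —
step 21 deliver 4→2: —
step 22 deliver 4→0: —
step 23 propose(0,'r'): 0={coor,t=4,log=q}
step 24 deliver 0→3: 3={part,t=2,log=q}
step 25 deliver 3→0: —
step 26 deliver 0→4: 4={part,t=2,log=q}
step 27 deliver 4→0: —
step 28 deliver 0→2: 2={part,t=3,log=q}
step 29 deliver 2→0: —
step 30 deliver 3→0: —

q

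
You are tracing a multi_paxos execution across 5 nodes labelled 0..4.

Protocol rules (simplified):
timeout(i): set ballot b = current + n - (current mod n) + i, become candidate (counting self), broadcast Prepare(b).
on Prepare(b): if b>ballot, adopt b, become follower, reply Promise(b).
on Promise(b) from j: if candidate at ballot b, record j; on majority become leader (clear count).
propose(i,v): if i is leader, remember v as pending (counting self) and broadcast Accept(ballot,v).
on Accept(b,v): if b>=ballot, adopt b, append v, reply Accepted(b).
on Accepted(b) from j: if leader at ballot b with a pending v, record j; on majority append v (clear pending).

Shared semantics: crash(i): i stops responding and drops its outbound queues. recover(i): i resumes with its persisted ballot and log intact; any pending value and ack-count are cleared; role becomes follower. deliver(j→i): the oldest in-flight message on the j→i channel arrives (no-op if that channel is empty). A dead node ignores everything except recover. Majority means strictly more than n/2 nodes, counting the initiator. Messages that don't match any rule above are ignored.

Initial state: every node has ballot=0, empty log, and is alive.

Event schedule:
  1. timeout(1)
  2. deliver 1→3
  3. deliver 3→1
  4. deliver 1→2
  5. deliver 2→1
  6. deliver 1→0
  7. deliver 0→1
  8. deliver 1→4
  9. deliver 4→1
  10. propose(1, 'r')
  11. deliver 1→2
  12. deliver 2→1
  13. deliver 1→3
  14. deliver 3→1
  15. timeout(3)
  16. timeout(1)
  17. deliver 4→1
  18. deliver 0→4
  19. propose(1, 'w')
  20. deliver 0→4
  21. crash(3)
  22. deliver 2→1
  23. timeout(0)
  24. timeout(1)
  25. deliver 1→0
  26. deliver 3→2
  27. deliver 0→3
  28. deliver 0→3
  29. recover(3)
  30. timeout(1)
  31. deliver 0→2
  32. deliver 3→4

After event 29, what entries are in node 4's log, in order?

empty

step 1 timeout(1): 1={cand,b=6,log=-}
step 2 deliver 1→3: 3={foll,b=6,log=-}
step 3 deliver 3→1: —
step 4 deliver 1→2: 2={foll,b=6,log=-}
step 5 deliver 2→1: 1={lead,b=6,log=-}
step 6 deliver 1→0: 0={foll,b=6,log=-}
step 7 deliver 0→1: —
step 8 deliver 1→4: 4={foll,b=6,log=-}
step 9 deliver 4→1: —
step 10 propose(1,'r'): —
step 11 deliver 1→2: 2={foll,b=6,log=r}
step 12 deliver 2→1: —
step 13 deliver 1→3: 3={foll,b=6,log=r}
step 14 deliver 3→1: 1={lead,b=6,log=r}
step 15 timeout(3): 3={cand,b=13,log=r}
step 16 timeout(1): 1={cand,b=11,log=r}
step 17 deliver 4→1: —
step 18 deliver 0→4: —
step 19 propose(1,'w'): —
step 20 deliver 0→4: —
step 21 crash(3): 3={✗cand,b=13,log=r}
step 22 deliver 2→1: —
step 23 timeout(0): 0={cand,b=10,log=-}
step 24 timeout(1): 1={cand,b=16,log=r}
step 25 deliver 1→0: —
step 26 deliver 3→2: —
step 27 deliver 0→3: —
step 28 deliver 0→3: —
step 29 recover(3): 3={foll,b=13,log=r}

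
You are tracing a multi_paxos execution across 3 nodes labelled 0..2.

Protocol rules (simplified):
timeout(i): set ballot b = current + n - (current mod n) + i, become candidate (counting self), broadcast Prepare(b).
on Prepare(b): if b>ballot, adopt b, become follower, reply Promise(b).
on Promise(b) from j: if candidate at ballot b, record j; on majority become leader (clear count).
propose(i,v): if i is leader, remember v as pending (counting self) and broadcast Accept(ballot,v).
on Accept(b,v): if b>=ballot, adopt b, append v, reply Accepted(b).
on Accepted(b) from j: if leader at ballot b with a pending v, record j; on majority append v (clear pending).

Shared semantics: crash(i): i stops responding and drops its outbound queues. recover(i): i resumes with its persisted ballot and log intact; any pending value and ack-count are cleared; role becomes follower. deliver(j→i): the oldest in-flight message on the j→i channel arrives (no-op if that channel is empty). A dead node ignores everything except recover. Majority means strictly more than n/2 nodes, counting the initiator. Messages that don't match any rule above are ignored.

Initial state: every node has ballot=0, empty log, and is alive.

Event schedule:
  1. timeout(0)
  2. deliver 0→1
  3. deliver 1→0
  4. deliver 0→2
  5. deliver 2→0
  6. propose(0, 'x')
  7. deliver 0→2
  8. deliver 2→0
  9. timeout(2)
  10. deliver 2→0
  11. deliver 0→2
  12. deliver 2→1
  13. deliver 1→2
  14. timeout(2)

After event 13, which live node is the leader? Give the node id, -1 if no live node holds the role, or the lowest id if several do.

e1 timeout(0): 0[cand,b=3,-]
e2 deliver 0→1: 1[foll,b=3,-]
e3 deliver 1→0: 0[lead,b=3,-]
e4 deliver 0→2: 2[foll,b=3,-]
e5 deliver 2→0: ·
e6 propose(0,'x'): ·
e7 deliver 0→2: 2[foll,b=3,x]
e8 deliver 2→0: 0[lead,b=3,x]
e9 timeout(2): 2[cand,b=8,x]
e10 deliver 2→0: 0[foll,b=8,x]
e11 deliver 0→2: 2[lead,b=8,x]
e12 deliver 2→1: 1[foll,b=8,-]
e13 deliver 1→2: ·

2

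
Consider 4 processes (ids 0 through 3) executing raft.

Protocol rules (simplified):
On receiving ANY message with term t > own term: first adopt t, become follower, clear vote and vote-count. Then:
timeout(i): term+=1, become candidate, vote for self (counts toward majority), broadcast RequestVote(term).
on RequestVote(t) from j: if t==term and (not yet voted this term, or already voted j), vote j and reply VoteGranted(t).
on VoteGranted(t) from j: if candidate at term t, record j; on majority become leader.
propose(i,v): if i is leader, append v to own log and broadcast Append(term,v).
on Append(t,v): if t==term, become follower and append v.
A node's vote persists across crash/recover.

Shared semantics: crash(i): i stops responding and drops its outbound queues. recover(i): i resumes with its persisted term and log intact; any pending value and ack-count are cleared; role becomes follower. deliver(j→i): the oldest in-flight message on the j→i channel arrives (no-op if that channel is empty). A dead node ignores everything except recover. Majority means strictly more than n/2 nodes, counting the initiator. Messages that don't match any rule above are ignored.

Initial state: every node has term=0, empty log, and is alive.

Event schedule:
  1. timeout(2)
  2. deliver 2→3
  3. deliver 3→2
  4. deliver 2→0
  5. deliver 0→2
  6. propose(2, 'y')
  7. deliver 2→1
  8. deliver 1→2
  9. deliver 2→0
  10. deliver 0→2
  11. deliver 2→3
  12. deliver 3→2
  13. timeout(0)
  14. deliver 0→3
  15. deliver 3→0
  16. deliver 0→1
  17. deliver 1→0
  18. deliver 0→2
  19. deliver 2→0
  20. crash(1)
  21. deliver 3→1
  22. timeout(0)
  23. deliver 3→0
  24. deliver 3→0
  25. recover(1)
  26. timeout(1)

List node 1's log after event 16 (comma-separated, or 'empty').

empty

after 1 — timeout(2): n2:cand/t1/[-]
after 2 — deliver 2→3: n3:foll/t1/[-]
after 3 — deliver 3→2: ·
after 4 — deliver 2→0: n0:foll/t1/[-]
after 5 — deliver 0→2: n2:lead/t1/[-]
after 6 — propose(2,'y'): n2:lead/t1/[y]
after 7 — deliver 2→1: n1:foll/t1/[-]
after 8 — deliver 1→2: ·
after 9 — deliver 2→0: n0:foll/t1/[y]
after 10 — deliver 0→2: ·
after 11 — deliver 2→3: n3:foll/t1/[y]
after 12 — deliver 3→2: ·
after 13 — timeout(0): n0:cand/t2/[y]
after 14 — deliver 0→3: n3:foll/t2/[y]
after 15 — deliver 3→0: ·
after 16 — deliver 0→1: n1:foll/t2/[-]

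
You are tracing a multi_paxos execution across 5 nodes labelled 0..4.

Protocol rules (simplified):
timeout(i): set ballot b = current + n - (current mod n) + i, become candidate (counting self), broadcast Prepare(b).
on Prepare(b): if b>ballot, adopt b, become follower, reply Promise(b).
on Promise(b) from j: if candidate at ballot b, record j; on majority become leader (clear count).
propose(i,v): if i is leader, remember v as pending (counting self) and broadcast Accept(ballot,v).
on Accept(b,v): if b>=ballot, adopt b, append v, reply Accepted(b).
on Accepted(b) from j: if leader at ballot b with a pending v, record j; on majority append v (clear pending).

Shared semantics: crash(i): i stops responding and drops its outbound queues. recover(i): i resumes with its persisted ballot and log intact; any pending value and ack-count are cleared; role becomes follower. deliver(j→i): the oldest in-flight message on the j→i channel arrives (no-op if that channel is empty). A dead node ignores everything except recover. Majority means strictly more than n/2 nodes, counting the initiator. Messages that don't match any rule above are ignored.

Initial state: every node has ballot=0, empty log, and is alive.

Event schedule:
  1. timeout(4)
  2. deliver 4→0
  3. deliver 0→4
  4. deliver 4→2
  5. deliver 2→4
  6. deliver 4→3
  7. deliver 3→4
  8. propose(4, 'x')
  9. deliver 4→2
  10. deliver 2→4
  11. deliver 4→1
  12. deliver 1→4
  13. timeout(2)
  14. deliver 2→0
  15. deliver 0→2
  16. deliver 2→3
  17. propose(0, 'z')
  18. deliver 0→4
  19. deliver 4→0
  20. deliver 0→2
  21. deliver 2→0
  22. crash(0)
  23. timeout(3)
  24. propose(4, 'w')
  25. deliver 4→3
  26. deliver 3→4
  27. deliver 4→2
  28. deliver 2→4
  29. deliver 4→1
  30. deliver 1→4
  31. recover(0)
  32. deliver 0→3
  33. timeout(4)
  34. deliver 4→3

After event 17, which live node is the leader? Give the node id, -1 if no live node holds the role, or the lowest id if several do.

e1 timeout(4): 4[cand,b=9,-]
e2 deliver 4→0: 0[foll,b=9,-]
e3 deliver 0→4: ·
e4 deliver 4→2: 2[foll,b=9,-]
e5 deliver 2→4: 4[lead,b=9,-]
e6 deliver 4→3: 3[foll,b=9,-]
e7 deliver 3→4: ·
e8 propose(4,'x'): ·
e9 deliver 4→2: 2[foll,b=9,x]
e10 deliver 2→4: ·
e11 deliver 4→1: 1[foll,b=9,-]
e12 deliver 1→4: ·
e13 timeout(2): 2[cand,b=12,x]
e14 deliver 2→0: 0[foll,b=12,-]
e15 deliver 0→2: ·
e16 deliver 2→3: 3[foll,b=12,-]
e17 propose(0,'z'): ·

4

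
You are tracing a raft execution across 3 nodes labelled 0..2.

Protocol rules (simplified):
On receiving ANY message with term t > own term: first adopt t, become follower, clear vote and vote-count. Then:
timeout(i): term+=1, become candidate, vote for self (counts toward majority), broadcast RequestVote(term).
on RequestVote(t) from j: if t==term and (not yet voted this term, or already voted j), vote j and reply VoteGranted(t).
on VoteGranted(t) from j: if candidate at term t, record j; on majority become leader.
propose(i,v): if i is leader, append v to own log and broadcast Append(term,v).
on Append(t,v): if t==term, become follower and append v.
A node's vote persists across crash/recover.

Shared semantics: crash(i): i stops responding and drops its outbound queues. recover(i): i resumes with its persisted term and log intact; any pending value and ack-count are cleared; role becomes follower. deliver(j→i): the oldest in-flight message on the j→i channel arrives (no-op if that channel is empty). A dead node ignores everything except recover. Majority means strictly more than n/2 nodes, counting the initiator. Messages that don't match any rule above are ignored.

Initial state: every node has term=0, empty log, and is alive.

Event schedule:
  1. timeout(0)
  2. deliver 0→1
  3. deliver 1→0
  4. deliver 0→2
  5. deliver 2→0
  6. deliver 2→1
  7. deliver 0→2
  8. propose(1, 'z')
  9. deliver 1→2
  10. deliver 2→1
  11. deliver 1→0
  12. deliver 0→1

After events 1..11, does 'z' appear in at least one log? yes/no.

no

1. timeout(0):  <0:cand t1 ->
2. deliver 0→1:  <1:foll t1 ->
3. deliver 1→0:  <0:lead t1 ->
4. deliver 0→2:  <2:foll t1 ->
5. deliver 2→0:  nop
6. deliver 2→1:  nop
7. deliver 0→2:  nop
8. propose(1,'z'):  nop
9. deliver 1→2:  nop
10. deliver 2→1:  nop
11. deliver 1→0:  nop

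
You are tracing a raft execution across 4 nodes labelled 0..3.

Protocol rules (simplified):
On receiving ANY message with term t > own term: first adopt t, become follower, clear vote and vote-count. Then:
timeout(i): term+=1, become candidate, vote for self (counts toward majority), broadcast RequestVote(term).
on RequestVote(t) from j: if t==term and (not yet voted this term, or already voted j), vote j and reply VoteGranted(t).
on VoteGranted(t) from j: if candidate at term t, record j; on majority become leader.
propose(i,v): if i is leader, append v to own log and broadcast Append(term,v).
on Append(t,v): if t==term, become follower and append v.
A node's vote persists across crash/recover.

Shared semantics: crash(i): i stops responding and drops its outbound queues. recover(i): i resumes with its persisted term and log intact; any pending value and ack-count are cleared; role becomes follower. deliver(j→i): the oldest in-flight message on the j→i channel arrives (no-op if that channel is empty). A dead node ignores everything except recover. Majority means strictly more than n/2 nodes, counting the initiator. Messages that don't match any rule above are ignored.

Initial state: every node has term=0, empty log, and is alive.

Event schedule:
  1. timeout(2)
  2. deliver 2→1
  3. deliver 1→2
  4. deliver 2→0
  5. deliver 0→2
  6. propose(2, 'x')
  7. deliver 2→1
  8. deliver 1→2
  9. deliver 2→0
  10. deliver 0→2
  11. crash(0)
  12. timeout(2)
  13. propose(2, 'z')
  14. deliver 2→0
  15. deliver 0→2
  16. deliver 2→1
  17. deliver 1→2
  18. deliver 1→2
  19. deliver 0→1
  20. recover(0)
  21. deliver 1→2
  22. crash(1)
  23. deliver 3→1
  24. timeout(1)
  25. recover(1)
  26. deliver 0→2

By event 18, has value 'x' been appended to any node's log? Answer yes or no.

yes

e1 timeout(2): 2[cand,t=1,-]
e2 deliver 2→1: 1[foll,t=1,-]
e3 deliver 1→2: ·
e4 deliver 2→0: 0[foll,t=1,-]
e5 deliver 0→2: 2[lead,t=1,-]
e6 propose(2,'x'): 2[lead,t=1,x]
e7 deliver 2→1: 1[foll,t=1,x]
e8 deliver 1→2: ·
e9 deliver 2→0: 0[foll,t=1,x]
e10 deliver 0→2: ·
e11 crash(0): 0[✗foll,t=1,x]
e12 timeout(2): 2[cand,t=2,x]
e13 propose(2,'z'): ·
e14 deliver 2→0: ·
e15 deliver 0→2: ·
e16 deliver 2→1: 1[foll,t=2,x]
e17 deliver 1→2: ·
e18 deliver 1→2: ·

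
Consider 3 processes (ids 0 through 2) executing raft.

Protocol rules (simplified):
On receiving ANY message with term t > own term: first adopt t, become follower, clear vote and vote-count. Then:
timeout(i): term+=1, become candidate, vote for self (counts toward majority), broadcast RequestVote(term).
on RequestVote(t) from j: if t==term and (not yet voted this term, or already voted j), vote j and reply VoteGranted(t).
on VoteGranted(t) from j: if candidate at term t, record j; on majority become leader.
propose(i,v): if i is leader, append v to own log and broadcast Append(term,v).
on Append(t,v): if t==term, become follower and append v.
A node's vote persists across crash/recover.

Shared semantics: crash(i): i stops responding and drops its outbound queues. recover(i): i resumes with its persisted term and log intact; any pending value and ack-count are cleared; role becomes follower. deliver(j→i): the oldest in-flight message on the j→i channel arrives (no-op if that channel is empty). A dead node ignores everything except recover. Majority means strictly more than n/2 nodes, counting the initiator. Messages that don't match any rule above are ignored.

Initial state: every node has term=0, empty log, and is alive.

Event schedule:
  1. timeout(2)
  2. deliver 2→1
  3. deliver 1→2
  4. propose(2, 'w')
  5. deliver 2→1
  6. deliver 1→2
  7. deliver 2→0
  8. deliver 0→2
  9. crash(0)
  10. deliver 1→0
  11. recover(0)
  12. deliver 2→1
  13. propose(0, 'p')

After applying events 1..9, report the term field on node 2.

1

step 1 timeout(2): 2={cand,t=1,log=-}
step 2 deliver 2→1: 1={foll,t=1,log=-}
step 3 deliver 1→2: 2={lead,t=1,log=-}
step 4 propose(2,'w'): 2={lead,t=1,log=w}
step 5 deliver 2→1: 1={foll,t=1,log=w}
step 6 deliver 1→2: —
step 7 deliver 2→0: 0={foll,t=1,log=-}
step 8 deliver 0→2: —
step 9 crash(0): 0={✗foll,t=1,log=-}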